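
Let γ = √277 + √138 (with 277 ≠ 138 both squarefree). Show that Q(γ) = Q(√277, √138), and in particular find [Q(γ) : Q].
[Q(γ) : Q] = 4 (equivalently, Q(γ) = Q(√277, √138))

Obviously Q(γ) ⊆ Q(√277, √138), and [Q(√277, √138):Q] = 4 (since 277, 138 are distinct squarefree integers > 1 with 38226 not a perfect square). To show equality we compute the minimal polynomial of γ. From γ = √277 + √138: γ^2 = 277 + 2√(38226) + 138 = 415 + 2√(38226), so γ^2 - 415 = 2√(38226); squaring, (γ^2 - 415)^2 = 4·38226, i.e. γ^4 - 830γ^2 + 172225 - 152904 = 0, i.e. γ^4 - 830γ^2 + 19321 = 0. So γ is a root of x^4 - 830x^2 + 19321. This polynomial is irreducible over Q: it has no rational root (each ±√277 ± √138 is irrational), and any factorization into two quadratics over Q would force √(38226) ∈ Q (pairing opposite roots) or √277, √138 ∈ Q (other pairings), all impossible. Hence [Q(γ):Q] = 4 = [Q(√277, √138):Q], so Q(γ) = Q(√277, √138).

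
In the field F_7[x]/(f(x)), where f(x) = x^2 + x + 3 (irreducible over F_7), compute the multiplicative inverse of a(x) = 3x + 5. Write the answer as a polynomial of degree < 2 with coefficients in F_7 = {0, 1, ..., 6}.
a(x)^(-1) ≡ 2x + 1 (mod f(x))

Since f is irreducible over F_7, F_7[x]/(f) is a field and a(x) ≠ 0 has an inverse. Apply the extended Euclidean algorithm to f(x) and a(x) in F_7[x]: f(x) = (5x + 6)·a(x) + (1). The last nonzero remainder is the constant 1 = gcd(f, a) in F_7. Back-substituting through the division chain expresses 1 = s(x)·a(x) + t(x)·f(x) with s(x) ≡ 2x + 1 (mod f), so a(x)^(-1) ≡ s(x) = 2x + 1 (mod f). Check: (3x + 5)·(2x + 1) = 6x^2 + 6x + 5 ≡ 1 (mod x^2 + x + 3).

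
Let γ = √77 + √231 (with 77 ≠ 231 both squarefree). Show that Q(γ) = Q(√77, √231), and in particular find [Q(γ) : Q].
[Q(γ) : Q] = 4 (equivalently, Q(γ) = Q(√77, √231))

Obviously Q(γ) ⊆ Q(√77, √231), and [Q(√77, √231):Q] = 4 (since 77, 231 are distinct squarefree integers > 1 with 17787 not a perfect square). To show equality we compute the minimal polynomial of γ. From γ = √77 + √231: γ^2 = 77 + 2√(17787) + 231 = 308 + 2√(17787), so γ^2 - 308 = 2√(17787); squaring, (γ^2 - 308)^2 = 4·17787, i.e. γ^4 - 616γ^2 + 94864 - 71148 = 0, i.e. γ^4 - 616γ^2 + 23716 = 0. So γ is a root of x^4 - 616x^2 + 23716. This polynomial is irreducible over Q: it has no rational root (each ±√77 ± √231 is irrational), and any factorization into two quadratics over Q would force √(17787) ∈ Q (pairing opposite roots) or √77, √231 ∈ Q (other pairings), all impossible. Hence [Q(γ):Q] = 4 = [Q(√77, √231):Q], so Q(γ) = Q(√77, √231).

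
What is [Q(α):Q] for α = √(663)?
[Q(α):Q] = 2

[Q(α):Q] equals the degree of the minimal polynomial of α. Here α^2 = 663 and x^2 - 663 is irreducible (d = 663 is squarefree, ≠ 1, hence not a square), so deg(m_α) = 2. Thus [Q(α):Q] = 2.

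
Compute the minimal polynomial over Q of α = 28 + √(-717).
m_α(x) = x^2 - 56x + 1501

From α - 28 = √(-717), squaring gives (α - 28)^2 = -717, i.e. α^2 - 56α + 784 = -717, so α^2 - 56α + 1501 = 0. The discriminant of x^2 - 56x + 1501 is (-56)^2 - 4·(1501) = 3136 - 6004 = -2868, and 4·(-717) is not a perfect square in Q since -717 is squarefree and ≠ 1. Hence x^2 - 56x + 1501 is irreducible over Q and is the minimal polynomial of α.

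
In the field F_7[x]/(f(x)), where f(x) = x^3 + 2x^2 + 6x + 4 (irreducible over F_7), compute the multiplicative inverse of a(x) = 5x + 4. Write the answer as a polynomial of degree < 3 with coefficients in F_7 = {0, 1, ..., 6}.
a(x)^(-1) ≡ x^2 + 4x (mod f(x))

Since f is irreducible over F_7, F_7[x]/(f) is a field and a(x) ≠ 0 has an inverse. Apply the extended Euclidean algorithm to f(x) and a(x) in F_7[x]: f(x) = (3x^2 + 5x)·a(x) + (4). The last nonzero remainder is the constant 4 = gcd(f, a) in F_7. Back-substituting through the division chain expresses 4 = s(x)·a(x) + t(x)·f(x) with s(x) ≡ 4x^2 + 2x (mod f), so (4x^2 + 2x)·a(x) ≡ 4 (mod f). Multiplying by 4^(-1) ≡ 2 in F_7 gives a(x)^(-1) ≡ 2·(4x^2 + 2x) ≡ x^2 + 4x (mod f). Check: (5x + 4)·(x^2 + 4x) = 5x^3 + 3x^2 + 2x ≡ 1 (mod x^3 + 2x^2 + 6x + 4).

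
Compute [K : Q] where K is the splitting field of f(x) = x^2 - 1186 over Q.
[K : Q] = 2

f(x) = x^2 - 1186 factors as (x - √1186)(x + √1186). The splitting field is K = Q(√1186). Since 1186 is squarefree and > 1, it is not a perfect square, so x^2 - 1186 is irreducible over Q and [Q(√1186) : Q] = 2. Hence [K : Q] = 2.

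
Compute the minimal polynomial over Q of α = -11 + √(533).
m_α(x) = x^2 + 22x - 412

From α + 11 = √(533), squaring gives (α + 11)^2 = 533, i.e. α^2 + 22α + 121 = 533, so α^2 + 22α - 412 = 0. The discriminant of x^2 + 22x - 412 is (22)^2 - 4·(-412) = 484 + 1648 = 2132, and 4·(533) is not a perfect square in Q since 533 is squarefree and ≠ 1. Hence x^2 + 22x - 412 is irreducible over Q and is the minimal polynomial of α.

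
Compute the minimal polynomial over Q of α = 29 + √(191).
m_α(x) = x^2 - 58x + 650

From α - 29 = √(191), squaring gives (α - 29)^2 = 191, i.e. α^2 - 58α + 841 = 191, so α^2 - 58α + 650 = 0. The discriminant of x^2 - 58x + 650 is (-58)^2 - 4·(650) = 3364 - 2600 = 764, and 4·(191) is not a perfect square in Q since 191 is squarefree and ≠ 1. Hence x^2 - 58x + 650 is irreducible over Q and is the minimal polynomial of α.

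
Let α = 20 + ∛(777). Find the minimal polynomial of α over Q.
m_α(x) = x^3 - 60x^2 + 1200x - 8777

Set β = α - 20 = ∛(777), so β^3 = 777. Then (α - 20)^3 - 777 = 0, i.e. α is a root of g(x) = (x - 20)^3 - 777 = x^3 - 60x^2 + 1200x - 8777. Since g(x) = h(x - 20) where h(x) = x^3 - 777, and h is irreducible over Q (because 777 is not a perfect cube, so h has no rational root, and a monic cubic with no rational root is irreducible), g is also irreducible (irreducibility is preserved under the substitution x → x - 20). Hence m_α(x) = x^3 - 60x^2 + 1200x - 8777.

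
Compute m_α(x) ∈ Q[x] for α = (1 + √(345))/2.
m_α(x) = x^2 - x - 86

From 2α - 1 = √(345), squaring gives (2α - 1)^2 = 345, i.e. 4α^2 - 4α + 1 = 345, so α^2 - α + (1 - 345)/4 = 0. Since 345 ≡ 1 (mod 4), (1 - 345)/4 = -86 ∈ Z. The polynomial x^2 - x - 86 has discriminant 1 - 4·(-86) = 345, which is not a perfect square in Q (d = 345 is squarefree and ≠ 1), so x^2 - x - 86 is irreducible over Q. It is the minimal polynomial of α.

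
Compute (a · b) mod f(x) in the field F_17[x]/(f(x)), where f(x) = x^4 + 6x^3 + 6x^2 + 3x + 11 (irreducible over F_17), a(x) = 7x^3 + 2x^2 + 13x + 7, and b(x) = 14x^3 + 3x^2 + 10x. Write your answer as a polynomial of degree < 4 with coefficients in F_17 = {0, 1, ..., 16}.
a · b ≡ 4x^3 + 11x^2 + 7x + 16 (mod f(x))

Multiply in F_17[x]: a(x)·b(x) = (7x^3 + 2x^2 + 13x + 7)·(14x^3 + 3x^2 + 10x) = 13x^6 + 15x^5 + 3x^4 + 4x^3 + 15x^2 + 2x. This has degree ≥ 4, so divide by f(x) over F_17: 13x^6 + 15x^5 + 3x^4 + 4x^3 + 15x^2 + 2x = (13x^2 + 5x + 14)·(x^4 + 6x^3 + 6x^2 + 3x + 11) + (4x^3 + 11x^2 + 7x + 16). Hence a·b ≡ 4x^3 + 11x^2 + 7x + 16 (mod f). (F_17[x]/(f) is a field with 17^4 = 83521 elements since f is irreducible of degree 4.)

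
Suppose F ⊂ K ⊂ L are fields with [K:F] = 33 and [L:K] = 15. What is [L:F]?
[L:F] = 495

The tower law says that for any tower of field extensions F ⊂ K ⊂ L with finite degrees, [L:F] = [L:K] · [K:F]. Here this gives [L:F] = 15 · 33 = 495.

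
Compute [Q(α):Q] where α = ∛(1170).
[Q(α):Q] = 3

The minimal polynomial of α is x^3 - 1170, irreducible over Q since 1170 is not a perfect cube (so x^3 - 1170 has no rational root). Hence [Q(α):Q] = deg(m_α) = 3.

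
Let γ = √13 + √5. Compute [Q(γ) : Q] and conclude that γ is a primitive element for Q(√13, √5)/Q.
[Q(γ) : Q] = 4 (equivalently, Q(γ) = Q(√13, √5))

Obviously Q(γ) ⊆ Q(√13, √5), and [Q(√13, √5):Q] = 4 (since 13, 5 are distinct squarefree integers > 1 with 65 not a perfect square). To show equality we compute the minimal polynomial of γ. From γ = √13 + √5: γ^2 = 13 + 2√(65) + 5 = 18 + 2√(65), so γ^2 - 18 = 2√(65); squaring, (γ^2 - 18)^2 = 4·65, i.e. γ^4 - 36γ^2 + 324 - 260 = 0, i.e. γ^4 - 36γ^2 + 64 = 0. So γ is a root of x^4 - 36x^2 + 64. This polynomial is irreducible over Q: it has no rational root (each ±√13 ± √5 is irrational), and any factorization into two quadratics over Q would force √(65) ∈ Q (pairing opposite roots) or √13, √5 ∈ Q (other pairings), all impossible. Hence [Q(γ):Q] = 4 = [Q(√13, √5):Q], so Q(γ) = Q(√13, √5).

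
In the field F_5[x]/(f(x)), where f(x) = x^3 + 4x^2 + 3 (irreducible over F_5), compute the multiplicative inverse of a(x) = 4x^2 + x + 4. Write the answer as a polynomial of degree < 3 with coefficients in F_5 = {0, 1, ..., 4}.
a(x)^(-1) ≡ 3x^2 + x + 2 (mod f(x))

Since f is irreducible over F_5, F_5[x]/(f) is a field and a(x) ≠ 0 has an inverse. Apply the extended Euclidean algorithm to f(x) and a(x) in F_5[x]: f(x) = (4x)·a(x) + (4x + 3);  a(x) = (x + 2)·(4x + 3) + (3). The last nonzero remainder is the constant 3 = gcd(f, a) in F_5. Back-substituting through the division chain expresses 3 = s(x)·a(x) + t(x)·f(x) with s(x) ≡ 4x^2 + 3x + 1 (mod f), so (4x^2 + 3x + 1)·a(x) ≡ 3 (mod f). Multiplying by 3^(-1) ≡ 2 in F_5 gives a(x)^(-1) ≡ 2·(4x^2 + 3x + 1) ≡ 3x^2 + x + 2 (mod f). Check: (4x^2 + x + 4)·(3x^2 + x + 2) = 2x^4 + 2x^3 + x^2 + x + 3 ≡ 1 (mod x^3 + 4x^2 + 3).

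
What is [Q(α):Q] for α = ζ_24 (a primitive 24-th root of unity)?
[Q(α):Q] = 8

The minimal polynomial of ζ_24 over Q is the 24-th cyclotomic polynomial Φ_24(x), which is irreducible over Q and has degree φ(24) = 8. Hence [Q(α):Q] = φ(24) = 8.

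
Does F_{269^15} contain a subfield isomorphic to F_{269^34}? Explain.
No: F_{269^34} is not a subfield of F_{269^15}

F_{p^m} embeds in F_{p^n} iff m | n. Here 34 ∤ 15 (since 15 = 0·34 + 15 with remainder 15 ≠ 0), so F_{269^34} is not a subfield of F_{269^15}. Equivalently: if it were, the tower law would give 34 = [F_{269^34}:F_269] dividing [F_{269^15}:F_269] = 15, contradiction.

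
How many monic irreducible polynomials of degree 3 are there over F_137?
There are 857072 monic irreducible polynomials of degree 3 over F_137

Each element of F_{137^3} that lies in no proper subfield is a root of exactly one monic irreducible of degree 3 over F_137, and each such polynomial has 3 distinct roots in F_{137^3}. By Möbius inversion the count is N_137(3) = (1/3) Σ_{d|3} μ(3/d) · 137^d = (1/3)(μ(3)·137^1 + μ(1)·137^3) = 2571216/3 = 857072.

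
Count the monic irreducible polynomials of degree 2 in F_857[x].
There are 366796 monic irreducible polynomials of degree 2 over F_857

Each element of F_{857^2} that lies in no proper subfield is a root of exactly one monic irreducible of degree 2 over F_857, and each such polynomial has 2 distinct roots in F_{857^2}. By Möbius inversion the count is N_857(2) = (1/2) Σ_{d|2} μ(2/d) · 857^d = (1/2)(μ(2)·857^1 + μ(1)·857^2) = 733592/2 = 366796.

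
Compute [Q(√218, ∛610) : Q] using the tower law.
[Q(√218, ∛610) : Q] = 6

Let L = Q(√218, ∛610). Since Q(√218) ⊂ L and [Q(√218):Q] = 2, the tower law gives 2 | [L:Q]. Likewise Q(∛610) ⊂ L with [Q(∛610):Q] = 3 (because 610 is not a perfect cube), so 3 | [L:Q]. As gcd(2,3) = 1, [L:Q] is divisible by 6. Conversely L is generated over Q by √218 and ∛610, so [L:Q] ≤ 2·3 = 6. Therefore [Q(√218, ∛610) : Q] = 6.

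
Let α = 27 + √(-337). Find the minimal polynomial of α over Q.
m_α(x) = x^2 - 54x + 1066

From α - 27 = √(-337), squaring gives (α - 27)^2 = -337, i.e. α^2 - 54α + 729 = -337, so α^2 - 54α + 1066 = 0. The discriminant of x^2 - 54x + 1066 is (-54)^2 - 4·(1066) = 2916 - 4264 = -1348, and 4·(-337) is not a perfect square in Q since -337 is squarefree and ≠ 1. Hence x^2 - 54x + 1066 is irreducible over Q and is the minimal polynomial of α.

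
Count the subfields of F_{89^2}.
F_{89^2} has 2 subfields

The subfields of F_{p^n} are exactly the fields F_{p^d} for d | n (each is the fixed field of the unique index-d subgroup of Gal(F_{p^n}/F_p) ≅ Z/nZ). The divisors of n = 2 are {1, 2}, giving 2 subfields: F_{89^1}, F_{89^2}.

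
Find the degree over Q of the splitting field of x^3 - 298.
[K : Q] = 6

The roots of x^3 - 298 are ∛298, ω∛298, ω^2∛298 where ω = e^(2πi/3) is a primitive cube root of unity, so K = Q(∛298, ω). Now [Q(∛298):Q] = 3 (since 298 is not a perfect cube, x^3 - 298 is irreducible) and [Q(ω):Q] = 2. Both 2 and 3 divide [K:Q], and [K:Q] ≤ 3·2 = 6, so [K:Q] = 6. (Equivalently: Q(∛298) ⊂ R but ω ∉ R, so [K : Q(∛298)] = 2.)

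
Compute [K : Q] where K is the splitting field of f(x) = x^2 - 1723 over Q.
[K : Q] = 2

f(x) = x^2 - 1723 factors as (x - √1723)(x + √1723). The splitting field is K = Q(√1723). Since 1723 is squarefree and > 1, it is not a perfect square, so x^2 - 1723 is irreducible over Q and [Q(√1723) : Q] = 2. Hence [K : Q] = 2.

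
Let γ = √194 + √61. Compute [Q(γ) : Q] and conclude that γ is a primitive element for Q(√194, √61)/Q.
[Q(γ) : Q] = 4 (equivalently, Q(γ) = Q(√194, √61))

Obviously Q(γ) ⊆ Q(√194, √61), and [Q(√194, √61):Q] = 4 (since 194, 61 are distinct squarefree integers > 1 with 11834 not a perfect square). To show equality we compute the minimal polynomial of γ. From γ = √194 + √61: γ^2 = 194 + 2√(11834) + 61 = 255 + 2√(11834), so γ^2 - 255 = 2√(11834); squaring, (γ^2 - 255)^2 = 4·11834, i.e. γ^4 - 510γ^2 + 65025 - 47336 = 0, i.e. γ^4 - 510γ^2 + 17689 = 0. So γ is a root of x^4 - 510x^2 + 17689. This polynomial is irreducible over Q: it has no rational root (each ±√194 ± √61 is irrational), and any factorization into two quadratics over Q would force √(11834) ∈ Q (pairing opposite roots) or √194, √61 ∈ Q (other pairings), all impossible. Hence [Q(γ):Q] = 4 = [Q(√194, √61):Q], so Q(γ) = Q(√194, √61).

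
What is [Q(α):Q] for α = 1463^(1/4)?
[Q(α):Q] = 4

α is a root of x^4 - 1463. By Eisenstein's criterion at the prime p = 7 (which divides the constant term 1463 but p^2 = 49 does not, since 1463 is squarefree), x^4 - 1463 is irreducible over Q. Hence [Q(α):Q] = 4.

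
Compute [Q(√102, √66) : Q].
[Q(√102, √66) : Q] = 4

[Q(√102):Q] = 2 (min poly x^2 - 102, irreducible since 102 is squarefree > 1). For the top step, suppose √66 ∈ Q(√102), say √66 = c + d√102 with c, d ∈ Q. Squaring: 66 = c^2 + 102d^2 + 2cd√102. Since √102 ∉ Q this forces 2cd = 0. If d = 0 then √66 = c ∈ Q, contradicting 66 squarefree > 1. If c = 0 then 66 = 102d^2, so 102·66 = (102d)^2 is a perfect square in Q — but 102·66 = 6732 is not a perfect square (since 102 and 66 are distinct squarefree integers). Contradiction. Hence √66 ∉ Q(√102), so x^2 - 66 stays irreducible over Q(√102) and [Q(√102, √66) : Q(√102)] = 2. By the tower law, [Q(√102, √66) : Q] = 2 · 2 = 4.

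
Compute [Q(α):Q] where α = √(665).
[Q(α):Q] = 2

[Q(α):Q] equals the degree of the minimal polynomial of α. Here α^2 = 665 and x^2 - 665 is irreducible (d = 665 is squarefree, ≠ 1, hence not a square), so deg(m_α) = 2. Thus [Q(α):Q] = 2.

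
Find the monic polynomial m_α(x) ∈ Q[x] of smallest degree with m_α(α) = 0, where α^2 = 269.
m_α(x) = x^2 - 269

α satisfies α^2 - 269 = 0, so x^2 - 269 annihilates α. Since d = 269 is squarefree and ≠ 1, it is not a perfect square in Q, so x^2 - 269 has no rational root and is therefore irreducible over Q (a degree-2 polynomial over a field is irreducible iff it has no root). Hence m_α(x) = x^2 - 269.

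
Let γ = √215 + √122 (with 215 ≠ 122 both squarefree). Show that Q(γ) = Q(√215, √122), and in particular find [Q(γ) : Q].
[Q(γ) : Q] = 4 (equivalently, Q(γ) = Q(√215, √122))

Obviously Q(γ) ⊆ Q(√215, √122), and [Q(√215, √122):Q] = 4 (since 215, 122 are distinct squarefree integers > 1 with 26230 not a perfect square). To show equality we compute the minimal polynomial of γ. From γ = √215 + √122: γ^2 = 215 + 2√(26230) + 122 = 337 + 2√(26230), so γ^2 - 337 = 2√(26230); squaring, (γ^2 - 337)^2 = 4·26230, i.e. γ^4 - 674γ^2 + 113569 - 104920 = 0, i.e. γ^4 - 674γ^2 + 8649 = 0. So γ is a root of x^4 - 674x^2 + 8649. This polynomial is irreducible over Q: it has no rational root (each ±√215 ± √122 is irrational), and any factorization into two quadratics over Q would force √(26230) ∈ Q (pairing opposite roots) or √215, √122 ∈ Q (other pairings), all impossible. Hence [Q(γ):Q] = 4 = [Q(√215, √122):Q], so Q(γ) = Q(√215, √122).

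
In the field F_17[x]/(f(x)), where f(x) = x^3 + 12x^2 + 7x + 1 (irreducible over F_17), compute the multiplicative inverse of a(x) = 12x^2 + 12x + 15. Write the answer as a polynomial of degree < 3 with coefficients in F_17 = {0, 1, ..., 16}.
a(x)^(-1) ≡ 9x^2 + 6x + 5 (mod f(x))

Since f is irreducible over F_17, F_17[x]/(f) is a field and a(x) ≠ 0 has an inverse. Apply the extended Euclidean algorithm to f(x) and a(x) in F_17[x]: f(x) = (10x + 8)·a(x) + (16x);  a(x) = (5x + 5)·(16x) + (15). The last nonzero remainder is the constant 15 = gcd(f, a) in F_17. Back-substituting through the division chain expresses 15 = s(x)·a(x) + t(x)·f(x) with s(x) ≡ 16x^2 + 5x + 7 (mod f), so (16x^2 + 5x + 7)·a(x) ≡ 15 (mod f). Multiplying by 15^(-1) ≡ 8 in F_17 gives a(x)^(-1) ≡ 8·(16x^2 + 5x + 7) ≡ 9x^2 + 6x + 5 (mod f). Check: (12x^2 + 12x + 15)·(9x^2 + 6x + 5) = 6x^4 + 10x^3 + 12x^2 + 14x + 7 ≡ 1 (mod x^3 + 12x^2 + 7x + 1).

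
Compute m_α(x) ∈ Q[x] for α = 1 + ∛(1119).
m_α(x) = x^3 - 3x^2 + 3x - 1120

Set β = α - 1 = ∛(1119), so β^3 = 1119. Then (α - 1)^3 - 1119 = 0, i.e. α is a root of g(x) = (x - 1)^3 - 1119 = x^3 - 3x^2 + 3x - 1120. Since g(x) = h(x - 1) where h(x) = x^3 - 1119, and h is irreducible over Q (because 1119 is not a perfect cube, so h has no rational root, and a monic cubic with no rational root is irreducible), g is also irreducible (irreducibility is preserved under the substitution x → x - 1). Hence m_α(x) = x^3 - 3x^2 + 3x - 1120.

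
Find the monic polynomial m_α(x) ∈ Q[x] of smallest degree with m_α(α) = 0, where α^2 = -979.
m_α(x) = x^2 + 979

α satisfies α^2 + 979 = 0, so x^2 + 979 annihilates α. Since d = -979 is squarefree and ≠ 1, it is not a perfect square in Q, so x^2 + 979 has no rational root and is therefore irreducible over Q (a degree-2 polynomial over a field is irreducible iff it has no root). Hence m_α(x) = x^2 + 979.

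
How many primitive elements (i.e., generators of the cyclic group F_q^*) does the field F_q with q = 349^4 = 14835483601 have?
There are φ(14835483600) = 3273984000 primitive elements

F_q^* is cyclic of order q - 1 = 14835483600. A cyclic group of order m has exactly φ(m) generators. Here m = 14835483600 = 2^4 · 3 · 5^2 · 7 · 29 · 60901, so the number of primitive elements is φ(14835483600) = 3273984000.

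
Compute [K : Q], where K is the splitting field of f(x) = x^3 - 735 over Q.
[K : Q] = 6

The roots of x^3 - 735 are ∛735, ω∛735, ω^2∛735 where ω = e^(2πi/3) is a primitive cube root of unity, so K = Q(∛735, ω). Now [Q(∛735):Q] = 3 (since 735 is not a perfect cube, x^3 - 735 is irreducible) and [Q(ω):Q] = 2. Both 2 and 3 divide [K:Q], and [K:Q] ≤ 3·2 = 6, so [K:Q] = 6. (Equivalently: Q(∛735) ⊂ R but ω ∉ R, so [K : Q(∛735)] = 2.)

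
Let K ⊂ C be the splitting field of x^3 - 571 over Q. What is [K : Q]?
[K : Q] = 6

The roots of x^3 - 571 are ∛571, ω∛571, ω^2∛571 where ω = e^(2πi/3) is a primitive cube root of unity, so K = Q(∛571, ω). Now [Q(∛571):Q] = 3 (since 571 is not a perfect cube, x^3 - 571 is irreducible) and [Q(ω):Q] = 2. Both 2 and 3 divide [K:Q], and [K:Q] ≤ 3·2 = 6, so [K:Q] = 6. (Equivalently: Q(∛571) ⊂ R but ω ∉ R, so [K : Q(∛571)] = 2.)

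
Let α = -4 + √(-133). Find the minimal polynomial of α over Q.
m_α(x) = x^2 + 8x + 149

From α + 4 = √(-133), squaring gives (α + 4)^2 = -133, i.e. α^2 + 8α + 16 = -133, so α^2 + 8α + 149 = 0. The discriminant of x^2 + 8x + 149 is (8)^2 - 4·(149) = 64 - 596 = -532, and 4·(-133) is not a perfect square in Q since -133 is squarefree and ≠ 1. Hence x^2 + 8x + 149 is irreducible over Q and is the minimal polynomial of α.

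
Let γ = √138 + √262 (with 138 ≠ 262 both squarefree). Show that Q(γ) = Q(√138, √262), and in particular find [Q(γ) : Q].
[Q(γ) : Q] = 4 (equivalently, Q(γ) = Q(√138, √262))

Obviously Q(γ) ⊆ Q(√138, √262), and [Q(√138, √262):Q] = 4 (since 138, 262 are distinct squarefree integers > 1 with 36156 not a perfect square). To show equality we compute the minimal polynomial of γ. From γ = √138 + √262: γ^2 = 138 + 2√(36156) + 262 = 400 + 2√(36156), so γ^2 - 400 = 2√(36156); squaring, (γ^2 - 400)^2 = 4·36156, i.e. γ^4 - 800γ^2 + 160000 - 144624 = 0, i.e. γ^4 - 800γ^2 + 15376 = 0. So γ is a root of x^4 - 800x^2 + 15376. This polynomial is irreducible over Q: it has no rational root (each ±√138 ± √262 is irrational), and any factorization into two quadratics over Q would force √(36156) ∈ Q (pairing opposite roots) or √138, √262 ∈ Q (other pairings), all impossible. Hence [Q(γ):Q] = 4 = [Q(√138, √262):Q], so Q(γ) = Q(√138, √262).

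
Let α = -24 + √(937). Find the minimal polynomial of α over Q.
m_α(x) = x^2 + 48x - 361

From α + 24 = √(937), squaring gives (α + 24)^2 = 937, i.e. α^2 + 48α + 576 = 937, so α^2 + 48α - 361 = 0. The discriminant of x^2 + 48x - 361 is (48)^2 - 4·(-361) = 2304 + 1444 = 3748, and 4·(937) is not a perfect square in Q since 937 is squarefree and ≠ 1. Hence x^2 + 48x - 361 is irreducible over Q and is the minimal polynomial of α.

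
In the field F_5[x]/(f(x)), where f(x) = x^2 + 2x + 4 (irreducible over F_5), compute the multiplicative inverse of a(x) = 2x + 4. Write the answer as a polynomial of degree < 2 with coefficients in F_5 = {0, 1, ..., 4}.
a(x)^(-1) ≡ 3x (mod f(x))

Since f is irreducible over F_5, F_5[x]/(f) is a field and a(x) ≠ 0 has an inverse. Apply the extended Euclidean algorithm to f(x) and a(x) in F_5[x]: f(x) = (3x)·a(x) + (4). The last nonzero remainder is the constant 4 = gcd(f, a) in F_5. Back-substituting through the division chain expresses 4 = s(x)·a(x) + t(x)·f(x) with s(x) ≡ 2x (mod f), so (2x)·a(x) ≡ 4 (mod f). Multiplying by 4^(-1) ≡ 4 in F_5 gives a(x)^(-1) ≡ 4·(2x) ≡ 3x (mod f). Check: (2x + 4)·(3x) = x^2 + 2x ≡ 1 (mod x^2 + 2x + 4).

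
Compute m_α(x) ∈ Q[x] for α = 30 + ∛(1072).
m_α(x) = x^3 - 90x^2 + 2700x - 28072

Set β = α - 30 = ∛(1072), so β^3 = 1072. Then (α - 30)^3 - 1072 = 0, i.e. α is a root of g(x) = (x - 30)^3 - 1072 = x^3 - 90x^2 + 2700x - 28072. Since g(x) = h(x - 30) where h(x) = x^3 - 1072, and h is irreducible over Q (because 1072 is not a perfect cube, so h has no rational root, and a monic cubic with no rational root is irreducible), g is also irreducible (irreducibility is preserved under the substitution x → x - 30). Hence m_α(x) = x^3 - 90x^2 + 2700x - 28072.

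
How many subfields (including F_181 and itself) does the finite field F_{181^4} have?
F_{181^4} has 3 subfields

The subfields of F_{p^n} are exactly the fields F_{p^d} for d | n (each is the fixed field of the unique index-d subgroup of Gal(F_{p^n}/F_p) ≅ Z/nZ). The divisors of n = 4 are {1, 2, 4}, giving 3 subfields: F_{181^1}, F_{181^2}, F_{181^4}.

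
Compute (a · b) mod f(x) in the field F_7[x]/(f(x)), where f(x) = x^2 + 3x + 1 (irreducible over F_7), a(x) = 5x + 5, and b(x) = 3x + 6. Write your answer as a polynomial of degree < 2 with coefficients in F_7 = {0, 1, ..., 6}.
a · b ≡ 1 (mod f(x))

Multiply in F_7[x]: a(x)·b(x) = (5x + 5)·(3x + 6) = x^2 + 3x + 2. This has degree ≥ 2, so divide by f(x) over F_7: x^2 + 3x + 2 = (1)·(x^2 + 3x + 1) + (1). Hence a·b ≡ 1 (mod f). (F_7[x]/(f) is a field with 7^2 = 49 elements since f is irreducible of degree 2.)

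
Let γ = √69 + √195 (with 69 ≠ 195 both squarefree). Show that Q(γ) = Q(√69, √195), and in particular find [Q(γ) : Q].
[Q(γ) : Q] = 4 (equivalently, Q(γ) = Q(√69, √195))

Obviously Q(γ) ⊆ Q(√69, √195), and [Q(√69, √195):Q] = 4 (since 69, 195 are distinct squarefree integers > 1 with 13455 not a perfect square). To show equality we compute the minimal polynomial of γ. From γ = √69 + √195: γ^2 = 69 + 2√(13455) + 195 = 264 + 2√(13455), so γ^2 - 264 = 2√(13455); squaring, (γ^2 - 264)^2 = 4·13455, i.e. γ^4 - 528γ^2 + 69696 - 53820 = 0, i.e. γ^4 - 528γ^2 + 15876 = 0. So γ is a root of x^4 - 528x^2 + 15876. This polynomial is irreducible over Q: it has no rational root (each ±√69 ± √195 is irrational), and any factorization into two quadratics over Q would force √(13455) ∈ Q (pairing opposite roots) or √69, √195 ∈ Q (other pairings), all impossible. Hence [Q(γ):Q] = 4 = [Q(√69, √195):Q], so Q(γ) = Q(√69, √195).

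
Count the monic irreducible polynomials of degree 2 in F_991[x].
There are 490545 monic irreducible polynomials of degree 2 over F_991

Each element of F_{991^2} that lies in no proper subfield is a root of exactly one monic irreducible of degree 2 over F_991, and each such polynomial has 2 distinct roots in F_{991^2}. By Möbius inversion the count is N_991(2) = (1/2) Σ_{d|2} μ(2/d) · 991^d = (1/2)(μ(2)·991^1 + μ(1)·991^2) = 981090/2 = 490545.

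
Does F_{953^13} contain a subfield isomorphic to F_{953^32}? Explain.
No: F_{953^32} is not a subfield of F_{953^13}

F_{p^m} embeds in F_{p^n} iff m | n. Here 32 ∤ 13 (since 13 = 0·32 + 13 with remainder 13 ≠ 0), so F_{953^32} is not a subfield of F_{953^13}. Equivalently: if it were, the tower law would give 32 = [F_{953^32}:F_953] dividing [F_{953^13}:F_953] = 13, contradiction.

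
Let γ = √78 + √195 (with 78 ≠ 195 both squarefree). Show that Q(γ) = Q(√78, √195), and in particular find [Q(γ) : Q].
[Q(γ) : Q] = 4 (equivalently, Q(γ) = Q(√78, √195))

Obviously Q(γ) ⊆ Q(√78, √195), and [Q(√78, √195):Q] = 4 (since 78, 195 are distinct squarefree integers > 1 with 15210 not a perfect square). To show equality we compute the minimal polynomial of γ. From γ = √78 + √195: γ^2 = 78 + 2√(15210) + 195 = 273 + 2√(15210), so γ^2 - 273 = 2√(15210); squaring, (γ^2 - 273)^2 = 4·15210, i.e. γ^4 - 546γ^2 + 74529 - 60840 = 0, i.e. γ^4 - 546γ^2 + 13689 = 0. So γ is a root of x^4 - 546x^2 + 13689. This polynomial is irreducible over Q: it has no rational root (each ±√78 ± √195 is irrational), and any factorization into two quadratics over Q would force √(15210) ∈ Q (pairing opposite roots) or √78, √195 ∈ Q (other pairings), all impossible. Hence [Q(γ):Q] = 4 = [Q(√78, √195):Q], so Q(γ) = Q(√78, √195).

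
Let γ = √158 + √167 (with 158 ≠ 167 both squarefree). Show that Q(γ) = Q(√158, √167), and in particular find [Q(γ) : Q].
[Q(γ) : Q] = 4 (equivalently, Q(γ) = Q(√158, √167))

Obviously Q(γ) ⊆ Q(√158, √167), and [Q(√158, √167):Q] = 4 (since 158, 167 are distinct squarefree integers > 1 with 26386 not a perfect square). To show equality we compute the minimal polynomial of γ. From γ = √158 + √167: γ^2 = 158 + 2√(26386) + 167 = 325 + 2√(26386), so γ^2 - 325 = 2√(26386); squaring, (γ^2 - 325)^2 = 4·26386, i.e. γ^4 - 650γ^2 + 105625 - 105544 = 0, i.e. γ^4 - 650γ^2 + 81 = 0. So γ is a root of x^4 - 650x^2 + 81. This polynomial is irreducible over Q: it has no rational root (each ±√158 ± √167 is irrational), and any factorization into two quadratics over Q would force √(26386) ∈ Q (pairing opposite roots) or √158, √167 ∈ Q (other pairings), all impossible. Hence [Q(γ):Q] = 4 = [Q(√158, √167):Q], so Q(γ) = Q(√158, √167).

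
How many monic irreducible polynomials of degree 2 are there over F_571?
There are 162735 monic irreducible polynomials of degree 2 over F_571

Each element of F_{571^2} that lies in no proper subfield is a root of exactly one monic irreducible of degree 2 over F_571, and each such polynomial has 2 distinct roots in F_{571^2}. By Möbius inversion the count is N_571(2) = (1/2) Σ_{d|2} μ(2/d) · 571^d = (1/2)(μ(2)·571^1 + μ(1)·571^2) = 325470/2 = 162735.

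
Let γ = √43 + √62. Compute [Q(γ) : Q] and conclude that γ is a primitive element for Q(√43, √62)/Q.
[Q(γ) : Q] = 4 (equivalently, Q(γ) = Q(√43, √62))

Obviously Q(γ) ⊆ Q(√43, √62), and [Q(√43, √62):Q] = 4 (since 43, 62 are distinct squarefree integers > 1 with 2666 not a perfect square). To show equality we compute the minimal polynomial of γ. From γ = √43 + √62: γ^2 = 43 + 2√(2666) + 62 = 105 + 2√(2666), so γ^2 - 105 = 2√(2666); squaring, (γ^2 - 105)^2 = 4·2666, i.e. γ^4 - 210γ^2 + 11025 - 10664 = 0, i.e. γ^4 - 210γ^2 + 361 = 0. So γ is a root of x^4 - 210x^2 + 361. This polynomial is irreducible over Q: it has no rational root (each ±√43 ± √62 is irrational), and any factorization into two quadratics over Q would force √(2666) ∈ Q (pairing opposite roots) or √43, √62 ∈ Q (other pairings), all impossible. Hence [Q(γ):Q] = 4 = [Q(√43, √62):Q], so Q(γ) = Q(√43, √62).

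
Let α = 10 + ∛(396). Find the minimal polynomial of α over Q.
m_α(x) = x^3 - 30x^2 + 300x - 1396

Set β = α - 10 = ∛(396), so β^3 = 396. Then (α - 10)^3 - 396 = 0, i.e. α is a root of g(x) = (x - 10)^3 - 396 = x^3 - 30x^2 + 300x - 1396. Since g(x) = h(x - 10) where h(x) = x^3 - 396, and h is irreducible over Q (because 396 is not a perfect cube, so h has no rational root, and a monic cubic with no rational root is irreducible), g is also irreducible (irreducibility is preserved under the substitution x → x - 10). Hence m_α(x) = x^3 - 30x^2 + 300x - 1396.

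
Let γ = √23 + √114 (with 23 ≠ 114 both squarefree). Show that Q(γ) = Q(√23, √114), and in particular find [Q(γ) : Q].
[Q(γ) : Q] = 4 (equivalently, Q(γ) = Q(√23, √114))

Obviously Q(γ) ⊆ Q(√23, √114), and [Q(√23, √114):Q] = 4 (since 23, 114 are distinct squarefree integers > 1 with 2622 not a perfect square). To show equality we compute the minimal polynomial of γ. From γ = √23 + √114: γ^2 = 23 + 2√(2622) + 114 = 137 + 2√(2622), so γ^2 - 137 = 2√(2622); squaring, (γ^2 - 137)^2 = 4·2622, i.e. γ^4 - 274γ^2 + 18769 - 10488 = 0, i.e. γ^4 - 274γ^2 + 8281 = 0. So γ is a root of x^4 - 274x^2 + 8281. This polynomial is irreducible over Q: it has no rational root (each ±√23 ± √114 is irrational), and any factorization into two quadratics over Q would force √(2622) ∈ Q (pairing opposite roots) or √23, √114 ∈ Q (other pairings), all impossible. Hence [Q(γ):Q] = 4 = [Q(√23, √114):Q], so Q(γ) = Q(√23, √114).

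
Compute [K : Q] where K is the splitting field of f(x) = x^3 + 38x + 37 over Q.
[K : Q] = 6

By the rational root test, any rational root of the monic integer polynomial f(x) = x^3 + 38x + 37 must be an integer dividing the constant term 37, i.e. one of ±{1, 37}. Evaluating: f(1) = 76, f(-1) = -2, f(37) = 52096, f(-37) = -52022; none is 0, so f has no rational root and is therefore irreducible over Q (a cubic with no linear factor over a field is irreducible). For an irreducible cubic, the Galois group is A_3 or S_3 according as the discriminant disc(f) = -4a^3 - 27b^2 = -4·(38)^3 - 27·(37)^2 = -256451 is or is not a square in Q. Here disc(f) = -256451 is not a perfect square in Q, so the Galois group of f over Q is not contained in A_3 and must be all of S_3. The splitting field has degree |S_3| = 6 over Q, so [K : Q] = 6.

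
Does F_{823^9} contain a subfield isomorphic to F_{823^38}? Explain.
No: F_{823^38} is not a subfield of F_{823^9}

F_{p^m} embeds in F_{p^n} iff m | n. Here 38 ∤ 9 (since 9 = 0·38 + 9 with remainder 9 ≠ 0), so F_{823^38} is not a subfield of F_{823^9}. Equivalently: if it were, the tower law would give 38 = [F_{823^38}:F_823] dividing [F_{823^9}:F_823] = 9, contradiction.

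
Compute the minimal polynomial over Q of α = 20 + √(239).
m_α(x) = x^2 - 40x + 161

From α - 20 = √(239), squaring gives (α - 20)^2 = 239, i.e. α^2 - 40α + 400 = 239, so α^2 - 40α + 161 = 0. The discriminant of x^2 - 40x + 161 is (-40)^2 - 4·(161) = 1600 - 644 = 956, and 4·(239) is not a perfect square in Q since 239 is squarefree and ≠ 1. Hence x^2 - 40x + 161 is irreducible over Q and is the minimal polynomial of α.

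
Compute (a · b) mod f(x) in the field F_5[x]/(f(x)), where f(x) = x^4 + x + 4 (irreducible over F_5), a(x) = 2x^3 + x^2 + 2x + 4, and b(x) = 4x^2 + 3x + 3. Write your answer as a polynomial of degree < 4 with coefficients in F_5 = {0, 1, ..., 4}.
a · b ≡ 2x^3 + 2x^2 + x + 2 (mod f(x))

Multiply in F_5[x]: a(x)·b(x) = (2x^3 + x^2 + 2x + 4)·(4x^2 + 3x + 3) = 3x^5 + 2x^3 + 3x + 2. This has degree ≥ 4, so divide by f(x) over F_5: 3x^5 + 2x^3 + 3x + 2 = (3x)·(x^4 + x + 4) + (2x^3 + 2x^2 + x + 2). Hence a·b ≡ 2x^3 + 2x^2 + x + 2 (mod f). (F_5[x]/(f) is a field with 5^4 = 625 elements since f is irreducible of degree 4.)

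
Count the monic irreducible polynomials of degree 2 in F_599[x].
There are 179101 monic irreducible polynomials of degree 2 over F_599

Each element of F_{599^2} that lies in no proper subfield is a root of exactly one monic irreducible of degree 2 over F_599, and each such polynomial has 2 distinct roots in F_{599^2}. By Möbius inversion the count is N_599(2) = (1/2) Σ_{d|2} μ(2/d) · 599^d = (1/2)(μ(2)·599^1 + μ(1)·599^2) = 358202/2 = 179101.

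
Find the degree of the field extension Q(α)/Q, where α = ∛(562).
[Q(α):Q] = 3

The minimal polynomial of α is x^3 - 562, irreducible over Q since 562 is not a perfect cube (so x^3 - 562 has no rational root). Hence [Q(α):Q] = deg(m_α) = 3.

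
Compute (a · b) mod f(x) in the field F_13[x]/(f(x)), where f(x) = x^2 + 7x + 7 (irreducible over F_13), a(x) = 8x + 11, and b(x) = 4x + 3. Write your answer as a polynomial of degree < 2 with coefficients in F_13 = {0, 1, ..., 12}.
a · b ≡ 4 (mod f(x))

Multiply in F_13[x]: a(x)·b(x) = (8x + 11)·(4x + 3) = 6x^2 + 3x + 7. This has degree ≥ 2, so divide by f(x) over F_13: 6x^2 + 3x + 7 = (6)·(x^2 + 7x + 7) + (4). Hence a·b ≡ 4 (mod f). (F_13[x]/(f) is a field with 13^2 = 169 elements since f is irreducible of degree 2.)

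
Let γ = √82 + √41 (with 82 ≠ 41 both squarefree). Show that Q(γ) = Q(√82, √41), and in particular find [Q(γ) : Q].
[Q(γ) : Q] = 4 (equivalently, Q(γ) = Q(√82, √41))

Obviously Q(γ) ⊆ Q(√82, √41), and [Q(√82, √41):Q] = 4 (since 82, 41 are distinct squarefree integers > 1 with 3362 not a perfect square). To show equality we compute the minimal polynomial of γ. From γ = √82 + √41: γ^2 = 82 + 2√(3362) + 41 = 123 + 2√(3362), so γ^2 - 123 = 2√(3362); squaring, (γ^2 - 123)^2 = 4·3362, i.e. γ^4 - 246γ^2 + 15129 - 13448 = 0, i.e. γ^4 - 246γ^2 + 1681 = 0. So γ is a root of x^4 - 246x^2 + 1681. This polynomial is irreducible over Q: it has no rational root (each ±√82 ± √41 is irrational), and any factorization into two quadratics over Q would force √(3362) ∈ Q (pairing opposite roots) or √82, √41 ∈ Q (other pairings), all impossible. Hence [Q(γ):Q] = 4 = [Q(√82, √41):Q], so Q(γ) = Q(√82, √41).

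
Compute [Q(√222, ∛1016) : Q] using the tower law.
[Q(√222, ∛1016) : Q] = 6

Let L = Q(√222, ∛1016). Since Q(√222) ⊂ L and [Q(√222):Q] = 2, the tower law gives 2 | [L:Q]. Likewise Q(∛1016) ⊂ L with [Q(∛1016):Q] = 3 (because 1016 is not a perfect cube), so 3 | [L:Q]. As gcd(2,3) = 1, [L:Q] is divisible by 6. Conversely L is generated over Q by √222 and ∛1016, so [L:Q] ≤ 2·3 = 6. Therefore [Q(√222, ∛1016) : Q] = 6.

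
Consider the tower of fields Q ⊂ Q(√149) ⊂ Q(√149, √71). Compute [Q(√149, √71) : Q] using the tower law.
[Q(√149, √71) : Q] = 4

[Q(√149):Q] = 2 (min poly x^2 - 149, irreducible since 149 is squarefree > 1). For the top step, suppose √71 ∈ Q(√149), say √71 = c + d√149 with c, d ∈ Q. Squaring: 71 = c^2 + 149d^2 + 2cd√149. Since √149 ∉ Q this forces 2cd = 0. If d = 0 then √71 = c ∈ Q, contradicting 71 squarefree > 1. If c = 0 then 71 = 149d^2, so 149·71 = (149d)^2 is a perfect square in Q — but 149·71 = 10579 is not a perfect square (since 149 and 71 are distinct squarefree integers). Contradiction. Hence √71 ∉ Q(√149), so x^2 - 71 stays irreducible over Q(√149) and [Q(√149, √71) : Q(√149)] = 2. By the tower law, [Q(√149, √71) : Q] = 2 · 2 = 4.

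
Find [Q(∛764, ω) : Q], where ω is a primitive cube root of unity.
[Q(∛764, ω) : Q] = 6

[Q(∛764):Q] = 3 (min poly x^3 - 764, irreducible since 764 is not a perfect cube). [Q(ω):Q] = 2 (min poly x^2 + x + 1). Since Q(∛764) ⊂ R and ω ∉ R, we have ω ∉ Q(∛764), so x^2 + x + 1 remains irreducible over Q(∛764) and [Q(∛764, ω) : Q(∛764)] = 2. By the tower law, [Q(∛764, ω) : Q] = 3 · 2 = 6. (In fact Q(∛764, ω) is the splitting field of x^3 - 764 over Q.)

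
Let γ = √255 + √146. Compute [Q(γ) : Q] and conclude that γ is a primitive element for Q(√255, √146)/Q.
[Q(γ) : Q] = 4 (equivalently, Q(γ) = Q(√255, √146))

Obviously Q(γ) ⊆ Q(√255, √146), and [Q(√255, √146):Q] = 4 (since 255, 146 are distinct squarefree integers > 1 with 37230 not a perfect square). To show equality we compute the minimal polynomial of γ. From γ = √255 + √146: γ^2 = 255 + 2√(37230) + 146 = 401 + 2√(37230), so γ^2 - 401 = 2√(37230); squaring, (γ^2 - 401)^2 = 4·37230, i.e. γ^4 - 802γ^2 + 160801 - 148920 = 0, i.e. γ^4 - 802γ^2 + 11881 = 0. So γ is a root of x^4 - 802x^2 + 11881. This polynomial is irreducible over Q: it has no rational root (each ±√255 ± √146 is irrational), and any factorization into two quadratics over Q would force √(37230) ∈ Q (pairing opposite roots) or √255, √146 ∈ Q (other pairings), all impossible. Hence [Q(γ):Q] = 4 = [Q(√255, √146):Q], so Q(γ) = Q(√255, √146).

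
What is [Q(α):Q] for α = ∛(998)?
[Q(α):Q] = 3

The minimal polynomial of α is x^3 - 998, irreducible over Q since 998 is not a perfect cube (so x^3 - 998 has no rational root). Hence [Q(α):Q] = deg(m_α) = 3.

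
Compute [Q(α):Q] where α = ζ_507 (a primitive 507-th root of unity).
[Q(α):Q] = 312

The minimal polynomial of ζ_507 over Q is the 507-th cyclotomic polynomial Φ_507(x), which is irreducible over Q and has degree φ(507) = 312. Hence [Q(α):Q] = φ(507) = 312.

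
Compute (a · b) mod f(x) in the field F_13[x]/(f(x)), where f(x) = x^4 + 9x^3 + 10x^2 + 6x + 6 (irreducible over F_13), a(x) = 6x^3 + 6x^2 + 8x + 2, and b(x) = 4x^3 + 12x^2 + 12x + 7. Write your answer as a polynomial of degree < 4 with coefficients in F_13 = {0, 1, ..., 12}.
a · b ≡ 8x^3 + 3x^2 + 8x + 2 (mod f(x))

Multiply in F_13[x]: a(x)·b(x) = (6x^3 + 6x^2 + 8x + 2)·(4x^3 + 12x^2 + 12x + 7) = 11x^6 + 5x^5 + 7x^4 + 10x^3 + 6x^2 + 2x + 1. This has degree ≥ 4, so divide by f(x) over F_13: 11x^6 + 5x^5 + 7x^4 + 10x^3 + 6x^2 + 2x + 1 = (11x^2 + 10x + 2)·(x^4 + 9x^3 + 10x^2 + 6x + 6) + (8x^3 + 3x^2 + 8x + 2). Hence a·b ≡ 8x^3 + 3x^2 + 8x + 2 (mod f). (F_13[x]/(f) is a field with 13^4 = 28561 elements since f is irreducible of degree 4.)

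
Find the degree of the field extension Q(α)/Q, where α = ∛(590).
[Q(α):Q] = 3

The minimal polynomial of α is x^3 - 590, irreducible over Q since 590 is not a perfect cube (so x^3 - 590 has no rational root). Hence [Q(α):Q] = deg(m_α) = 3.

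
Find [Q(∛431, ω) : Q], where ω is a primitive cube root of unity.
[Q(∛431, ω) : Q] = 6

[Q(∛431):Q] = 3 (min poly x^3 - 431, irreducible since 431 is not a perfect cube). [Q(ω):Q] = 2 (min poly x^2 + x + 1). Since Q(∛431) ⊂ R and ω ∉ R, we have ω ∉ Q(∛431), so x^2 + x + 1 remains irreducible over Q(∛431) and [Q(∛431, ω) : Q(∛431)] = 2. By the tower law, [Q(∛431, ω) : Q] = 3 · 2 = 6. (In fact Q(∛431, ω) is the splitting field of x^3 - 431 over Q.)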